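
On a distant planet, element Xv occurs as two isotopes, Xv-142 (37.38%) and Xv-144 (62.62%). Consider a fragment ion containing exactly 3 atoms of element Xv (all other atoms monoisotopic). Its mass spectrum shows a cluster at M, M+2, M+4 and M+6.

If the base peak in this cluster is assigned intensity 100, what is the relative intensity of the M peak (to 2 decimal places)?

Binomial terms of (0.3738 + 0.6262)^3: M 0.0522, M+2 0.2625, M+4 0.4397, M+6 0.2455 → M+4 is the base peak.
P(M+4) = C(3,2) × 0.3738^1 × 0.6262^2 = 3 × 0.3738 × 0.39212644 = 0.439731 (base)
P(M) = C(3,0) × 0.3738^3 × 0.6262^0 = 1 × 0.05222974 × 1.0000 = 0.052230
Relative intensity = 0.052230 / 0.439731 × 100 = 11.88

11.88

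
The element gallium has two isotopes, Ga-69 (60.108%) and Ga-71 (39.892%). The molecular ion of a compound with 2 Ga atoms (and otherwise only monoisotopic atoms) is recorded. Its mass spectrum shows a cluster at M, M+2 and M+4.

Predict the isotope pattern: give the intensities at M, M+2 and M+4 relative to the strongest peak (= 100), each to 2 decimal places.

75.34 : 100.00 : 33.18

The 2 Ga atoms are independent, so intensities follow the terms of (0.60108 + 0.39892)^2.
P(M) = 0.60108^2 = 0.361297
P(M+2) = 2 × 0.60108^1 × 0.39892^1 = 0.479566
P(M+4) = 0.39892^2 = 0.159137
The M+2 peak is largest (0.479566); scaling to 100 gives 75.34 : 100.00 : 33.18.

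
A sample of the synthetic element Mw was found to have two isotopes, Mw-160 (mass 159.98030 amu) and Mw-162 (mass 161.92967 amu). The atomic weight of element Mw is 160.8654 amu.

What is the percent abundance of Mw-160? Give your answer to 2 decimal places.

54.60%

Writing the weighted mean with unknown fraction x of Mw-160:
159.98030·x + 161.92967·(1 − x) = 160.8654
(159.98030 − 161.92967)·x = 160.8654 − 161.92967
x = -1.06427 / -1.94937 = 0.54596 → 54.60% Mw-160, 45.40% Mw-162.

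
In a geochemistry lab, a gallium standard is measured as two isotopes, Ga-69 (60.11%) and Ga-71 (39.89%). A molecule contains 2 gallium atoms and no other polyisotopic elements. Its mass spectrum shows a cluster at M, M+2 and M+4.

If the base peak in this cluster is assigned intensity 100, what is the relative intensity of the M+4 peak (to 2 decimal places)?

(0.6011 + 0.3989)^2 gives M 0.3613, M+2 0.4796, M+4 0.1591; the largest is M+2.
P(M+2) = C(2,1) × 0.6011^1 × 0.3989^1 = 2 × 0.6011 × 0.3989 = 0.479558 (base)
P(M+4) = C(2,2) × 0.6011^0 × 0.3989^2 = 1 × 1.0000 × 0.15912121 = 0.159121
Relative intensity = 0.159121 / 0.479558 × 100 = 33.18

33.18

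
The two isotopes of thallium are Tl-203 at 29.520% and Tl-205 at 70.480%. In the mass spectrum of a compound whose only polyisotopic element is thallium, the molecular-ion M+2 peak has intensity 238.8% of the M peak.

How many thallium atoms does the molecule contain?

1

For n independent Tl atoms, I(M+2)/I(M) = n · (abundance Tl-205) / (abundance Tl-203) = n · 0.70480/0.29520.
n = 2.388 × 0.29520/0.70480 = 1.00 ≈ 1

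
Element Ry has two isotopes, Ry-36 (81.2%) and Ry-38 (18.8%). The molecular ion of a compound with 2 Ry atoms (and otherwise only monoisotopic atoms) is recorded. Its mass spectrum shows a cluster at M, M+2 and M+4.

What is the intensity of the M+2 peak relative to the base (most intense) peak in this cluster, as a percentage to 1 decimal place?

46.3%

Binomial terms of (0.812 + 0.188)^2: M 0.6593, M+2 0.3053, M+4 0.0353 → M is the base peak.
P(M) = C(2,0) × 0.812^2 × 0.188^0 = 1 × 0.659344 × 1.0000 = 0.659344 (base)
P(M+2) = C(2,1) × 0.812^1 × 0.188^1 = 2 × 0.8120 × 0.1880 = 0.305312
Relative intensity = 0.305312 / 0.659344 × 100 = 46.3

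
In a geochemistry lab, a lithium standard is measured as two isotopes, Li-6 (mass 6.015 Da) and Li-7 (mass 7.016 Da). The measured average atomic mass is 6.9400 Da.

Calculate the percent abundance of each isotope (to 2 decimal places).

With x = fraction of Li-6 (so Li-7 is 1 − x):
6.015·x + 7.016·(1 − x) = 6.9400
(6.015 − 7.016)·x = 6.9400 − 7.016
x = -0.0760 / -1.001 = 0.07592 → 7.59% Li-6, 92.41% Li-7.

Li-6: 7.59%, Li-7: 92.41%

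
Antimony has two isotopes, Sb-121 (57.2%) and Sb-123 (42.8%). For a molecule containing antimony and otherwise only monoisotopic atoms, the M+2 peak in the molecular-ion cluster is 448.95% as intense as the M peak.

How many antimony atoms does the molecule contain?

The M+2/M ratio from n Sb atoms is n · q/p = n · 0.428/0.572.
n = 4.4895 × 0.572/0.428 = 6.00 ≈ 6

6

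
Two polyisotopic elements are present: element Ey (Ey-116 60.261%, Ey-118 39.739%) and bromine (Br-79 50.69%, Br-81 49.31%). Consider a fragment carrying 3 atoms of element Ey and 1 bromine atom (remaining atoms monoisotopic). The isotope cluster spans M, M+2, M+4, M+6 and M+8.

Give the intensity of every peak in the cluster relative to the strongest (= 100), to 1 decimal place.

31.0 : 91.4 : 100.0 : 48.2 : 8.6

Element Ey pattern (n=3): 0.21883108 : 0.4329232 : 0.28549037 : 0.06275536
Bromine pattern (n=1): 0.5069 : 0.4931
Convolve the two distributions (both contribute in 2-u steps):
  M: 0.21883108×0.5069 = 0.110925
  M+2: 0.21883108×0.4931 + 0.4329232×0.5069 = 0.327354
  M+4: 0.4329232×0.4931 + 0.28549037×0.5069 = 0.358189
  M+6: 0.28549037×0.4931 + 0.06275536×0.5069 = 0.172586
  M+8: 0.06275536×0.4931 = 0.030945
Scale to base peak (0.358189) = 100: 31.0 : 91.4 : 100.0 : 48.2 : 8.6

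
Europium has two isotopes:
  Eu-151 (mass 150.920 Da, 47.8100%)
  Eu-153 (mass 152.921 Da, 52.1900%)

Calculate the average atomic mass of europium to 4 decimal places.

Weight each isotope mass by its fractional abundance: 0.478100 × 150.920 + 0.521900 × 152.921
= 72.15485 + 79.80947 = 151.96432 Da

151.9643 Da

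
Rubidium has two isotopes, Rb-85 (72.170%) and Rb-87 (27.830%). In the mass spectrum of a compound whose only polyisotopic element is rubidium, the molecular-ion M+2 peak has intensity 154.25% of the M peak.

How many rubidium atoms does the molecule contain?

4

For n independent Rb atoms, I(M+2)/I(M) = n · (abundance Rb-87) / (abundance Rb-85) = n · 0.27830/0.72170.
n = 1.5425 × 0.72170/0.27830 = 4.00 ≈ 4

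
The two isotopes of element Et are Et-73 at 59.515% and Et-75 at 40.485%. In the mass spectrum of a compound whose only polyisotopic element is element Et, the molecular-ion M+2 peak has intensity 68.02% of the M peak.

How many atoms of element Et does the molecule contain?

1

With n Et atoms, P(M+2)/P(M) = C(n,1)·p^(n−1)q / p^n = n·q/p = n · 0.40485/0.59515.
n = 0.6802 × 0.59515/0.40485 = 1.00 ≈ 1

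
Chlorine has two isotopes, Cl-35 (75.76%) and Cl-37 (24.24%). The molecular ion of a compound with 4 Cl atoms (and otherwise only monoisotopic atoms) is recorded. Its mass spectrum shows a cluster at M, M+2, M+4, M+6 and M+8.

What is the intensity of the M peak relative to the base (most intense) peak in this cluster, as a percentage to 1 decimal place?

78.1%

Binomial terms of (0.7576 + 0.2424)^4: M 0.3294, M+2 0.4216, M+4 0.2023, M+6 0.0432, M+8 0.0035 → M+2 is the base peak.
P(M+2) = C(4,1) × 0.7576^3 × 0.2424^1 = 4 × 0.4348304 × 0.2424 = 0.421612 (base)
P(M) = C(4,0) × 0.7576^4 × 0.2424^0 = 1 × 0.32942751 × 1.0000 = 0.329428
Relative intensity = 0.329428 / 0.421612 × 100 = 78.1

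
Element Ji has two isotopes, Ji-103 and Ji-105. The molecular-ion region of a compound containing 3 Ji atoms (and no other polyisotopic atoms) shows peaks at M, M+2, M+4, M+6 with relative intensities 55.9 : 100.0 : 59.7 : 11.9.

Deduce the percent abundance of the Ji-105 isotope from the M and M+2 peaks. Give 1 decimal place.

37.4%

If p is the fraction of Ji that is Ji-103, then I(M+2)/I(M) = [C(3,1)·p^2·(1−p)] / p^3 = 3·(1−p)/p = 100.0/55.9 = 1.7889
(1−p)/p = 1.7889/3 = 0.5963  ⇒  p = 1/(1 + 0.5963) = 0.6264
Ji-103: 62.6%, Ji-105: 37.4%.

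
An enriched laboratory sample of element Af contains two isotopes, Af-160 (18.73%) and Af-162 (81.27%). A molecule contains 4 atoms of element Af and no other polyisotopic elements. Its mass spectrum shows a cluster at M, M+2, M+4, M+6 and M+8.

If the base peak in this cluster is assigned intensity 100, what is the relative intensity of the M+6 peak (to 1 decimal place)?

92.2

Term probabilities: M 0.0012, M+2 0.0214, M+4 0.1390, M+6 0.4022, M+8 0.4362. Base peak = M+8.
P(M+8) = C(4,4) × 0.1873^0 × 0.8127^4 = 1 × 1.0000 × 0.43623553 = 0.436236 (base)
P(M+6) = C(4,3) × 0.1873^1 × 0.8127^3 = 4 × 0.1873 × 0.53677314 = 0.402150
Relative intensity = 0.402150 / 0.436236 × 100 = 92.2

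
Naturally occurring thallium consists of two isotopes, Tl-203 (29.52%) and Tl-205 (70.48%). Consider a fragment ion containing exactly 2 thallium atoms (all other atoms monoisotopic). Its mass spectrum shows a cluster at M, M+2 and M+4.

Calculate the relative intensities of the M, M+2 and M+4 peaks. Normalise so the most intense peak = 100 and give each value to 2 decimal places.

Each Tl atom is independently Tl-203 (p = 0.2952) or Tl-205 (q = 0.7048); the cluster is the binomial expansion (p + q)^2.
P(M) = 0.2952^2 = 0.087143
P(M+2) = 2 × 0.2952^1 × 0.7048^1 = 0.416114
P(M+4) = 0.7048^2 = 0.496743
The M+4 peak is largest (0.496743); scaling to 100 gives 17.54 : 83.77 : 100.00.

17.54 : 83.77 : 100.00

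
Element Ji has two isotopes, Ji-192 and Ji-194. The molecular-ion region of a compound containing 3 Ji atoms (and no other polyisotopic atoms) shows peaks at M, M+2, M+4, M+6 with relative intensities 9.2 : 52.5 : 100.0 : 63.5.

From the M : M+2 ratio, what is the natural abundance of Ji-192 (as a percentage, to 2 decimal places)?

34.46%

If p is the fraction of Ji that is Ji-192, then I(M+2)/I(M) = [C(3,1)·p^2·(1−p)] / p^3 = 3·(1−p)/p = 52.5/9.2 = 5.7065
(1−p)/p = 5.7065/3 = 1.9022  ⇒  p = 1/(1 + 1.9022) = 0.3446
Ji-192: 34.46%, Ji-194: 65.54%.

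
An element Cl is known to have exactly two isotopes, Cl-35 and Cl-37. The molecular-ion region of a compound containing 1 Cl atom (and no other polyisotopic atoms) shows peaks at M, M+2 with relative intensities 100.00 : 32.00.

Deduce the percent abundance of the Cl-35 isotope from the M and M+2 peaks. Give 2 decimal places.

75.76%

Let p = fractional abundance of Cl-35. I(M+2)/I(M) = [C(1,1)·p^0·(1−p)] / p^1 = 1·(1−p)/p = 32.00/100.00 = 0.3200
(1−p)/p = 0.3200/1 = 0.3200  ⇒  p = 1/(1 + 0.3200) = 0.7576
Cl-35: 75.76%, Cl-37: 24.24%.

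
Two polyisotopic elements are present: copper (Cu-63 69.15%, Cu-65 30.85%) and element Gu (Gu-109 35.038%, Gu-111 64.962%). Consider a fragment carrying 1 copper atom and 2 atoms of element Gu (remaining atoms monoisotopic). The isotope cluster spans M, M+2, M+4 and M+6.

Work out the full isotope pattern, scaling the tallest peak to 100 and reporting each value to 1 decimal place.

Copper pattern (n=1): 0.6915 : 0.3085
Element Gu pattern (n=2): 0.12276614 : 0.45522771 : 0.42200614
Convolve the two distributions (both contribute in 2-u steps):
  M: 0.6915×0.12276614 = 0.084893
  M+2: 0.6915×0.45522771 + 0.3085×0.12276614 = 0.352663
  M+4: 0.6915×0.42200614 + 0.3085×0.45522771 = 0.432255
  M+6: 0.3085×0.42200614 = 0.130189
Scale to base peak (0.432255) = 100: 19.6 : 81.6 : 100.0 : 30.1

19.6 : 81.6 : 100.0 : 30.1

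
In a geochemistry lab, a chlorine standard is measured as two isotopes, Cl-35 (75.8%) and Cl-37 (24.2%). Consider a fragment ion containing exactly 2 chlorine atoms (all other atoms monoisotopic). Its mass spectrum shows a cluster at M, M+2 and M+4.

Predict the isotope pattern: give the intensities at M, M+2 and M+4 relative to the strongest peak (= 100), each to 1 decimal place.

The 2 Cl atoms are independent, so intensities follow the terms of (0.758 + 0.242)^2.
P(M) = 0.758^2 = 0.574564
P(M+2) = 2 × 0.758^1 × 0.242^1 = 0.366872
P(M+4) = 0.242^2 = 0.058564
The M peak is largest (0.574564); scaling to 100 gives 100.0 : 63.9 : 10.2.

100.0 : 63.9 : 10.2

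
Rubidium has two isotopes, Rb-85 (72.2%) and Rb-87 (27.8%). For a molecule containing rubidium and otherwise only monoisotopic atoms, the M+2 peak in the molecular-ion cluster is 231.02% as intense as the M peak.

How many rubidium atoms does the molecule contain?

6

With n Rb atoms, P(M+2)/P(M) = C(n,1)·p^(n−1)q / p^n = n·q/p = n · 0.278/0.722.
n = 2.3102 × 0.722/0.278 = 6.00 ≈ 6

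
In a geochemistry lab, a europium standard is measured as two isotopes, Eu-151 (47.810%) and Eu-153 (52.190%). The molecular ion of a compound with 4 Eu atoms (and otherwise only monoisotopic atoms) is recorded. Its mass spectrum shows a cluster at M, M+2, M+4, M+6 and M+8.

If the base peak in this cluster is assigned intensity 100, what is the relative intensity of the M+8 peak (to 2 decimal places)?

(0.47810 + 0.52190)^4 gives M 0.0522, M+2 0.2281, M+4 0.3736, M+6 0.2719, M+8 0.0742; the largest is M+4.
P(M+4) = C(4,2) × 0.47810^2 × 0.52190^2 = 6 × 0.22857961 × 0.27237961 = 0.373563 (base)
P(M+8) = C(4,4) × 0.47810^0 × 0.52190^4 = 1 × 1.0000 × 0.07419065 = 0.074191
Relative intensity = 0.074191 / 0.373563 × 100 = 19.86

19.86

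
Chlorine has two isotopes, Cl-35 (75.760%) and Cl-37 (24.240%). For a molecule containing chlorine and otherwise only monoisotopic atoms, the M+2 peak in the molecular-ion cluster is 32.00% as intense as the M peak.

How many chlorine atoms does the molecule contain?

1

The M+2/M ratio from n Cl atoms is n · q/p = n · 0.24240/0.75760.
n = 0.3200 × 0.75760/0.24240 = 1.00 ≈ 1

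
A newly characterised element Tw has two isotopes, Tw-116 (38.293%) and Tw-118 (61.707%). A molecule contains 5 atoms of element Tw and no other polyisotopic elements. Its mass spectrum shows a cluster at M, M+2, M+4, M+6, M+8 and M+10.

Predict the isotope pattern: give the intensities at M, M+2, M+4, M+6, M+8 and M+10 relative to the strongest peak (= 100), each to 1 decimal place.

The 5 Tw atoms are independent, so intensities follow the terms of (0.38293 + 0.61707)^5.
P(M) = 0.38293^5 = 0.008234
P(M+2) = 5 × 0.38293^4 × 0.61707^1 = 0.066341
P(M+4) = 10 × 0.38293^3 × 0.61707^2 = 0.213810
P(M+6) = 10 × 0.38293^2 × 0.61707^3 = 0.344542
P(M+8) = 5 × 0.38293^1 × 0.61707^4 = 0.277605
P(M+10) = 0.61707^5 = 0.089469
The M+6 peak is largest (0.344542); scaling to 100 gives 2.4 : 19.3 : 62.1 : 100.0 : 80.6 : 26.0.

2.4 : 19.3 : 62.1 : 100.0 : 80.6 : 26.0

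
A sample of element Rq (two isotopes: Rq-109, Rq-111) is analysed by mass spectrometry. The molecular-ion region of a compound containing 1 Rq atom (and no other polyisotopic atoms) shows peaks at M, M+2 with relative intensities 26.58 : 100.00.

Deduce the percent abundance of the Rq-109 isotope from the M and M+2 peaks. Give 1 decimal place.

Write p for the Rq-109 fraction. I(M+2)/I(M) = [C(1,1)·p^0·(1−p)] / p^1 = 1·(1−p)/p = 100.00/26.58 = 3.7622
(1−p)/p = 3.7622/1 = 3.7622  ⇒  p = 1/(1 + 3.7622) = 0.2100
Rq-109: 21.0%, Rq-111: 79.0%.

21.0%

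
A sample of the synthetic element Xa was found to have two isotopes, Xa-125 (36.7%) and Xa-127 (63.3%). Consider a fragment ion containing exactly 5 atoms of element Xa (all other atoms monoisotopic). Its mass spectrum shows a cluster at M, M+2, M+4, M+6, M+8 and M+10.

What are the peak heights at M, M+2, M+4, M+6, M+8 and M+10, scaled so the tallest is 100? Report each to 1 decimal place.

Each Xa atom is independently Xa-125 (p = 0.367) or Xa-127 (q = 0.633); the cluster is the binomial expansion (p + q)^5.
P(M) = 0.367^5 = 0.006658
P(M+2) = 5 × 0.367^4 × 0.633^1 = 0.057417
P(M+4) = 10 × 0.367^3 × 0.633^2 = 0.198064
P(M+6) = 10 × 0.367^2 × 0.633^3 = 0.341620
P(M+8) = 5 × 0.367^1 × 0.633^4 = 0.294612
P(M+10) = 0.633^5 = 0.101629
The M+6 peak is largest (0.341620); scaling to 100 gives 1.9 : 16.8 : 58.0 : 100.0 : 86.2 : 29.7.

1.9 : 16.8 : 58.0 : 100.0 : 86.2 : 29.7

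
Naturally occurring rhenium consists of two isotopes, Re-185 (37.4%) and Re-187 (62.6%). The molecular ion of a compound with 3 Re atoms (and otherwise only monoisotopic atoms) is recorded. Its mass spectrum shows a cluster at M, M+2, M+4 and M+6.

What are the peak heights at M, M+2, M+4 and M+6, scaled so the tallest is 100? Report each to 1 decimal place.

11.9 : 59.7 : 100.0 : 55.8

The 3 Re atoms are independent, so intensities follow the terms of (0.374 + 0.626)^3.
P(M) = 0.374^3 = 0.052314
P(M+2) = 3 × 0.374^2 × 0.626^1 = 0.262687
P(M+4) = 3 × 0.374^1 × 0.626^2 = 0.439685
P(M+6) = 0.626^3 = 0.245314
The M+4 peak is largest (0.439685); scaling to 100 gives 11.9 : 59.7 : 100.0 : 55.8.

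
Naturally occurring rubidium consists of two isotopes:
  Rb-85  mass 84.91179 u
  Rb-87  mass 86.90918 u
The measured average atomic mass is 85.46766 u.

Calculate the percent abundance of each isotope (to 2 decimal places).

Rb-85: 72.17%, Rb-87: 27.83%

Let x be the fractional abundance of Rb-85; then Rb-87 has abundance 1 − x.
84.91179·x + 86.90918·(1 − x) = 85.46766
(84.91179 − 86.90918)·x = 85.46766 − 86.90918
x = -1.44152 / -1.99739 = 0.72170 → 72.17% Rb-85, 27.83% Rb-87.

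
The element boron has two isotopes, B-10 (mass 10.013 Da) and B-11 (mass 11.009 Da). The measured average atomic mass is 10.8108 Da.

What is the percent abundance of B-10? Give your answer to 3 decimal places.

19.900%

Writing the weighted mean with unknown fraction x of B-10:
10.013·x + 11.009·(1 − x) = 10.8108
(10.013 − 11.009)·x = 10.8108 − 11.009
x = -0.1982 / -0.996 = 0.19900 → 19.900% B-10, 80.100% B-11.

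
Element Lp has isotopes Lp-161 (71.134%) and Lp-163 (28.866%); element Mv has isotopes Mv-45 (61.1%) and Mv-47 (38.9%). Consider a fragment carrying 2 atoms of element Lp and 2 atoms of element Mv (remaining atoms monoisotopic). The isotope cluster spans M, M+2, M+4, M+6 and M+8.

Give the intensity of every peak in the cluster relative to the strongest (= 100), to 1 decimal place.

48.0 : 100.0 : 76.9 : 25.8 : 3.2

Element Lp pattern (n=2): 0.5060046 : 0.41067081 : 0.0833246
Element Mv pattern (n=2): 0.373321 : 0.475358 : 0.151321
Convolve the two distributions (both contribute in 2-u steps):
  M: 0.5060046×0.373321 = 0.188902
  M+2: 0.5060046×0.475358 + 0.41067081×0.373321 = 0.393845
  M+4: 0.5060046×0.151321 + 0.41067081×0.475358 + 0.0833246×0.373321 = 0.302892
  M+6: 0.41067081×0.151321 + 0.0833246×0.475358 = 0.101752
  M+8: 0.0833246×0.151321 = 0.012609
Scale to base peak (0.393845) = 100: 48.0 : 100.0 : 76.9 : 25.8 : 3.2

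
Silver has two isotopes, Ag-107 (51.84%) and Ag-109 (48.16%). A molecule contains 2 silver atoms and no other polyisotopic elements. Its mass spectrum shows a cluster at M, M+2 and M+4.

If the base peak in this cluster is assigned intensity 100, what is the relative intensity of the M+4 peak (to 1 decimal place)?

Binomial terms of (0.5184 + 0.4816)^2: M 0.2687, M+2 0.4993, M+4 0.2319 → M+2 is the base peak.
P(M+2) = C(2,1) × 0.5184^1 × 0.4816^1 = 2 × 0.5184 × 0.4816 = 0.499323 (base)
P(M+4) = C(2,2) × 0.5184^0 × 0.4816^2 = 1 × 1.0000 × 0.23193856 = 0.231939
Relative intensity = 0.231939 / 0.499323 × 100 = 46.5

46.5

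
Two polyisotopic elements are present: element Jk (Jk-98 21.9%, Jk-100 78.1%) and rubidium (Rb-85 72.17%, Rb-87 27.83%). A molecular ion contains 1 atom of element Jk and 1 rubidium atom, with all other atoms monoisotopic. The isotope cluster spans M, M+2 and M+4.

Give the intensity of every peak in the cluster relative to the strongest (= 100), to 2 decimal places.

25.30 : 100.00 : 34.80

Element Jk pattern (n=1): 0.2190 : 0.7810
Rubidium pattern (n=1): 0.7217 : 0.2783
Convolve the two distributions (both contribute in 2-u steps):
  M: 0.2190×0.7217 = 0.158052
  M+2: 0.2190×0.2783 + 0.7810×0.7217 = 0.624595
  M+4: 0.7810×0.2783 = 0.217352
Scale to base peak (0.624595) = 100: 25.30 : 100.00 : 34.80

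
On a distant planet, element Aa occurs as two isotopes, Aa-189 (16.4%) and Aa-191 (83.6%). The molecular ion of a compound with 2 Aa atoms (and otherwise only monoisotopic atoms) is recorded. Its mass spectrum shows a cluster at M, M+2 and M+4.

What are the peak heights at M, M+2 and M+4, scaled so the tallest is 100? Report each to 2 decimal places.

The 2 Aa atoms are independent, so intensities follow the terms of (0.164 + 0.836)^2.
P(M) = 0.164^2 = 0.026896
P(M+2) = 2 × 0.164^1 × 0.836^1 = 0.274208
P(M+4) = 0.836^2 = 0.698896
The M+4 peak is largest (0.698896); scaling to 100 gives 3.85 : 39.23 : 100.00.

3.85 : 39.23 : 100.00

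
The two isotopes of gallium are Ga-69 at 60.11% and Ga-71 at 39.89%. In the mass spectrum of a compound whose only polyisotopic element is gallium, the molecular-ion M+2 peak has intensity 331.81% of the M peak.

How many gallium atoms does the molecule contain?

5

The M+2/M ratio from n Ga atoms is n · q/p = n · 0.3989/0.6011.
n = 3.3181 × 0.6011/0.3989 = 5.00 ≈ 5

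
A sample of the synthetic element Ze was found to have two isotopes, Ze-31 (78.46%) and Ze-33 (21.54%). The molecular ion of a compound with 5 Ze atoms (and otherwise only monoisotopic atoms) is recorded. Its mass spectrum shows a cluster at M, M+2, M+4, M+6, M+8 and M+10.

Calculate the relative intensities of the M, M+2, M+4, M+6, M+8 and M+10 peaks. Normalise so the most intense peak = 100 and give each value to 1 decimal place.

72.9 : 100.0 : 54.9 : 15.1 : 2.1 : 0.1

Each Ze atom is independently Ze-31 (p = 0.7846) or Ze-33 (q = 0.2154); the cluster is the binomial expansion (p + q)^5.
P(M) = 0.7846^5 = 0.297332
P(M+2) = 5 × 0.7846^4 × 0.2154^1 = 0.408140
P(M+4) = 10 × 0.7846^3 × 0.2154^2 = 0.224097
P(M+6) = 10 × 0.7846^2 × 0.2154^3 = 0.061522
P(M+8) = 5 × 0.7846^1 × 0.2154^4 = 0.008445
P(M+10) = 0.2154^5 = 0.000464
The M+2 peak is largest (0.408140); scaling to 100 gives 72.9 : 100.0 : 54.9 : 15.1 : 2.1 : 0.1.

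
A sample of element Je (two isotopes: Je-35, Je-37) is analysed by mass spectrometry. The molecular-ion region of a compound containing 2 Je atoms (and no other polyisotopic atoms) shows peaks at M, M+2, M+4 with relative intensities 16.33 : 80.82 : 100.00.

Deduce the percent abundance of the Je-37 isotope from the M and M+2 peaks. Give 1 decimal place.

71.2%

Write p for the Je-35 fraction. I(M+2)/I(M) = [C(2,1)·p^1·(1−p)] / p^2 = 2·(1−p)/p = 80.82/16.33 = 4.9492
(1−p)/p = 4.9492/2 = 2.4746  ⇒  p = 1/(1 + 2.4746) = 0.2878
Je-35: 28.8%, Je-37: 71.2%.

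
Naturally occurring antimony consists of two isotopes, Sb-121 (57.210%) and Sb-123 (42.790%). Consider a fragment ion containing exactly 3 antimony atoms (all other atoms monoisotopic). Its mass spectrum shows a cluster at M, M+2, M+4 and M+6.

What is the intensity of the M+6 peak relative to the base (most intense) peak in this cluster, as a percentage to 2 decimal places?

Term probabilities: M 0.1872, M+2 0.4202, M+4 0.3143, M+6 0.0783. Base peak = M+2.
P(M+2) = C(3,1) × 0.57210^2 × 0.42790^1 = 3 × 0.32729841 × 0.4279 = 0.420153 (base)
P(M+6) = C(3,3) × 0.57210^0 × 0.42790^3 = 1 × 1.0000 × 0.07834781 = 0.078348
Relative intensity = 0.078348 / 0.420153 × 100 = 18.65

18.65%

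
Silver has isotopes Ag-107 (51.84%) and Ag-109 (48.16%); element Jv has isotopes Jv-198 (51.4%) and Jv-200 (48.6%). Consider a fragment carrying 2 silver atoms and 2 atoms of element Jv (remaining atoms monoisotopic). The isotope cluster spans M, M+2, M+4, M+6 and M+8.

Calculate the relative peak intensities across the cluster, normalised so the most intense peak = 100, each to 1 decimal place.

19.0 : 71.1 : 100.0 : 62.5 : 14.6

Silver pattern (n=2): 0.26873856 : 0.49932288 : 0.23193856
Element Jv pattern (n=2): 0.264196 : 0.499608 : 0.236196
Convolve the two distributions (both contribute in 2-u steps):
  M: 0.26873856×0.264196 = 0.071000
  M+2: 0.26873856×0.499608 + 0.49932288×0.264196 = 0.266183
  M+4: 0.26873856×0.236196 + 0.49932288×0.499608 + 0.23193856×0.264196 = 0.374218
  M+6: 0.49932288×0.236196 + 0.23193856×0.499608 = 0.233816
  M+8: 0.23193856×0.236196 = 0.054783
Scale to base peak (0.374218) = 100: 19.0 : 71.1 : 100.0 : 62.5 : 14.6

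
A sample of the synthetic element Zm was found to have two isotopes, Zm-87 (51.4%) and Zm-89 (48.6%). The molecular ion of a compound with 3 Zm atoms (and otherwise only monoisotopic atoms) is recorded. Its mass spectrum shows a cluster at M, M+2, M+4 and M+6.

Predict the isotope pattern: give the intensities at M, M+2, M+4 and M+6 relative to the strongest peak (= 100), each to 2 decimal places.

35.25 : 100.00 : 94.55 : 29.80

The 3 Zm atoms are independent, so intensities follow the terms of (0.514 + 0.486)^3.
P(M) = 0.514^3 = 0.135797
P(M+2) = 3 × 0.514^2 × 0.486^1 = 0.385198
P(M+4) = 3 × 0.514^1 × 0.486^2 = 0.364214
P(M+6) = 0.486^3 = 0.114791
The M+2 peak is largest (0.385198); scaling to 100 gives 35.25 : 100.00 : 94.55 : 29.80.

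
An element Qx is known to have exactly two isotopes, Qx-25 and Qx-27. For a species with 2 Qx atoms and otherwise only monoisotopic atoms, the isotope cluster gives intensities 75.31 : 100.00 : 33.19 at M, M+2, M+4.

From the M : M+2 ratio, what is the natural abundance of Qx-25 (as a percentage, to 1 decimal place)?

60.1%

If p is the fraction of Qx that is Qx-25, then I(M+2)/I(M) = [C(2,1)·p^1·(1−p)] / p^2 = 2·(1−p)/p = 100.00/75.31 = 1.3278
(1−p)/p = 1.3278/2 = 0.6639  ⇒  p = 1/(1 + 0.6639) = 0.6010
Qx-25: 60.1%, Qx-27: 39.9%.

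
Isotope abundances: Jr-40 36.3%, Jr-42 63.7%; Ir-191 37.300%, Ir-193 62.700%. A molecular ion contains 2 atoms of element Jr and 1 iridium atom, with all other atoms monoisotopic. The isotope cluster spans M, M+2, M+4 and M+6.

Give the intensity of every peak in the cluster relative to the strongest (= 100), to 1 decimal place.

Element Jr pattern (n=2): 0.131769 : 0.462462 : 0.405769
Iridium pattern (n=1): 0.3730 : 0.6270
Convolve the two distributions (both contribute in 2-u steps):
  M: 0.131769×0.3730 = 0.049150
  M+2: 0.131769×0.6270 + 0.462462×0.3730 = 0.255117
  M+4: 0.462462×0.6270 + 0.405769×0.3730 = 0.441316
  M+6: 0.405769×0.6270 = 0.254417
Scale to base peak (0.441316) = 100: 11.1 : 57.8 : 100.0 : 57.6

11.1 : 57.8 : 100.0 : 57.6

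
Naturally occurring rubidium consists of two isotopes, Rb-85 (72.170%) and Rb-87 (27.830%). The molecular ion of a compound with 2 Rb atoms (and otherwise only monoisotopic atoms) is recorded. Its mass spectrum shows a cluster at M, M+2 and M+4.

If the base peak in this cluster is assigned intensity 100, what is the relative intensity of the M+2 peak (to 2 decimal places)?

(0.72170 + 0.27830)^2 gives M 0.5209, M+2 0.4017, M+4 0.0775; the largest is M.
P(M) = C(2,0) × 0.72170^2 × 0.27830^0 = 1 × 0.52085089 × 1.0000 = 0.520851 (base)
P(M+2) = C(2,1) × 0.72170^1 × 0.27830^1 = 2 × 0.7217 × 0.2783 = 0.401698
Relative intensity = 0.401698 / 0.520851 × 100 = 77.12

77.12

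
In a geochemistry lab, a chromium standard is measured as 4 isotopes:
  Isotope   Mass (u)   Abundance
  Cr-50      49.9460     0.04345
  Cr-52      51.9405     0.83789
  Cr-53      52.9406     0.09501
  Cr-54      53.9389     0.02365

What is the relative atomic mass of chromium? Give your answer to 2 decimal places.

52.00 u

Ar = Σ fᵢ·mᵢ = 0.04345 × 49.9460 + 0.83789 × 51.9405 + 0.09501 × 52.9406 + 0.02365 × 53.9389
= 2.17015 + 43.52043 + 5.02989 + 1.27565 = 51.99612 u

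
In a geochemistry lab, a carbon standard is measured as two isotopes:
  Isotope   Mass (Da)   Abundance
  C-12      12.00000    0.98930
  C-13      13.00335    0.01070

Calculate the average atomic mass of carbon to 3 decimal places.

12.011 Da

The abundance-weighted mean is 0.98930 × 12.00000 + 0.01070 × 13.00335
= 11.871600 + 0.139136 = 12.010736 Da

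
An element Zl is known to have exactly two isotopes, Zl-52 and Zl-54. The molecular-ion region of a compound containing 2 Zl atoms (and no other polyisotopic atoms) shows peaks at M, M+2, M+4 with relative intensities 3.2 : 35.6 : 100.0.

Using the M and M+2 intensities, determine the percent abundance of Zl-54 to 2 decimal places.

84.76%

Let p = fractional abundance of Zl-52. I(M+2)/I(M) = [C(2,1)·p^1·(1−p)] / p^2 = 2·(1−p)/p = 35.6/3.2 = 11.1250
(1−p)/p = 11.1250/2 = 5.5625  ⇒  p = 1/(1 + 5.5625) = 0.1524
Zl-52: 15.24%, Zl-54: 84.76%.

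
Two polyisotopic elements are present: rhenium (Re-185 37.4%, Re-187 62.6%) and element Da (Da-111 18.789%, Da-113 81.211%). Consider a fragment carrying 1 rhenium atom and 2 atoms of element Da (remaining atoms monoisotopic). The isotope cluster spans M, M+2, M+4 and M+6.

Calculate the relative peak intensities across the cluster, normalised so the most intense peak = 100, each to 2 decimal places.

Rhenium pattern (n=1): 0.3740 : 0.6260
Element Da pattern (n=2): 0.03530265 : 0.3051747 : 0.65952265
Convolve the two distributions (both contribute in 2-u steps):
  M: 0.3740×0.03530265 = 0.013203
  M+2: 0.3740×0.3051747 + 0.6260×0.03530265 = 0.136235
  M+4: 0.3740×0.65952265 + 0.6260×0.3051747 = 0.437701
  M+6: 0.6260×0.65952265 = 0.412861
Scale to base peak (0.437701) = 100: 3.02 : 31.13 : 100.00 : 94.32

3.02 : 31.13 : 100.00 : 94.32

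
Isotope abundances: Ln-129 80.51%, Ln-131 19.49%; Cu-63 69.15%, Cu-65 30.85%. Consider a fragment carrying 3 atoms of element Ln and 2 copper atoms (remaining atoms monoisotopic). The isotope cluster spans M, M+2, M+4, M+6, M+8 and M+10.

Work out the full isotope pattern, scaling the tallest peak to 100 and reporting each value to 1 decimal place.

61.8 : 100.0 : 63.2 : 19.5 : 2.9 : 0.2

Element Ln pattern (n=3): 0.52185456 : 0.37899436 : 0.09174761 : 0.00740347
Copper pattern (n=2): 0.47817225 : 0.4266555 : 0.09517225
Convolve the two distributions (both contribute in 2-u steps):
  M: 0.52185456×0.47817225 = 0.249536
  M+2: 0.52185456×0.4266555 + 0.37899436×0.47817225 = 0.403877
  M+4: 0.52185456×0.09517225 + 0.37899436×0.4266555 + 0.09174761×0.47817225 = 0.255237
  M+6: 0.37899436×0.09517225 + 0.09174761×0.4266555 + 0.00740347×0.47817225 = 0.078755
  M+8: 0.09174761×0.09517225 + 0.00740347×0.4266555 = 0.011891
  M+10: 0.00740347×0.09517225 = 0.000705
Scale to base peak (0.403877) = 100: 61.8 : 100.0 : 63.2 : 19.5 : 2.9 : 0.2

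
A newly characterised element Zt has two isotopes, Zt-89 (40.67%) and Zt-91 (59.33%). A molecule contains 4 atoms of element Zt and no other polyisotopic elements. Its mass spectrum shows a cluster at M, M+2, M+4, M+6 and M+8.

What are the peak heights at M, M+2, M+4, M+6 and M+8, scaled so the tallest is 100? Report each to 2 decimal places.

7.83 : 45.70 : 100.00 : 97.25 : 35.47

Expanding (0.4067 + 0.5933)^4:
P(M) = 0.4067^4 = 0.027359
P(M+2) = 4 × 0.4067^3 × 0.5933^1 = 0.159646
P(M+4) = 6 × 0.4067^2 × 0.5933^2 = 0.349340
P(M+6) = 4 × 0.4067^1 × 0.5933^3 = 0.339748
P(M+8) = 0.5933^4 = 0.123907
The M+4 peak is largest (0.349340); scaling to 100 gives 7.83 : 45.70 : 100.00 : 97.25 : 35.47.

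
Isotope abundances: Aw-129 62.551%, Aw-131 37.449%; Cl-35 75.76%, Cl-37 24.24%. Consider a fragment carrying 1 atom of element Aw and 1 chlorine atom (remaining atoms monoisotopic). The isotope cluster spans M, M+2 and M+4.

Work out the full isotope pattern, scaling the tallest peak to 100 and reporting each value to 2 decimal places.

Element Aw pattern (n=1): 0.62551 : 0.37449
Chlorine pattern (n=1): 0.7576 : 0.2424
Convolve the two distributions (both contribute in 2-u steps):
  M: 0.62551×0.7576 = 0.473886
  M+2: 0.62551×0.2424 + 0.37449×0.7576 = 0.435337
  M+4: 0.37449×0.2424 = 0.090776
Scale to base peak (0.473886) = 100: 100.00 : 91.87 : 19.16

100.00 : 91.87 : 19.16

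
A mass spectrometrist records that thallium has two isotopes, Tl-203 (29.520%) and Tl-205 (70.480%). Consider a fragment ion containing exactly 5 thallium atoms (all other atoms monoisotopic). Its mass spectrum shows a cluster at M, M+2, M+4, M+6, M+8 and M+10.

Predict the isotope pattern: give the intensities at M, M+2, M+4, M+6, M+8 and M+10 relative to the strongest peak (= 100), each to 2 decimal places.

Expanding (0.29520 + 0.70480)^5:
P(M) = 0.29520^5 = 0.002242
P(M+2) = 5 × 0.29520^4 × 0.70480^1 = 0.026761
P(M+4) = 10 × 0.29520^3 × 0.70480^2 = 0.127785
P(M+6) = 10 × 0.29520^2 × 0.70480^3 = 0.305092
P(M+8) = 5 × 0.29520^1 × 0.70480^4 = 0.364208
P(M+10) = 0.70480^5 = 0.173912
The M+8 peak is largest (0.364208); scaling to 100 gives 0.62 : 7.35 : 35.09 : 83.77 : 100.00 : 47.75.

0.62 : 7.35 : 35.09 : 83.77 : 100.00 : 47.75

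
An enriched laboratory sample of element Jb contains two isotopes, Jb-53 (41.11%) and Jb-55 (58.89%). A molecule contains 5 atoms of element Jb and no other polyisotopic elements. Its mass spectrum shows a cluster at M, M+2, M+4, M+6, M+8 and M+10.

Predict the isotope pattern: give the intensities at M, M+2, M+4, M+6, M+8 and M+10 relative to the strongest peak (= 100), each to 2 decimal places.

The 5 Jb atoms are independent, so intensities follow the terms of (0.4111 + 0.5889)^5.
P(M) = 0.4111^5 = 0.011742
P(M+2) = 5 × 0.4111^4 × 0.5889^1 = 0.084101
P(M+4) = 10 × 0.4111^3 × 0.5889^2 = 0.240949
P(M+6) = 10 × 0.4111^2 × 0.5889^3 = 0.345159
P(M+8) = 5 × 0.4111^1 × 0.5889^4 = 0.247220
P(M+10) = 0.5889^5 = 0.070828
The M+6 peak is largest (0.345159); scaling to 100 gives 3.40 : 24.37 : 69.81 : 100.00 : 71.62 : 20.52.

3.40 : 24.37 : 69.81 : 100.00 : 71.62 : 20.52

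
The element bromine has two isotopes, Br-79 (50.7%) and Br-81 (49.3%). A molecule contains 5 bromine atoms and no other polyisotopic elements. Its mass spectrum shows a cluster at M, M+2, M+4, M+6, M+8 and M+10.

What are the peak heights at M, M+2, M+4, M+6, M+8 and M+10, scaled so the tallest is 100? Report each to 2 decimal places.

10.58 : 51.42 : 100.00 : 97.24 : 47.28 : 9.19

Expanding (0.507 + 0.493)^5:
P(M) = 0.507^5 = 0.033500
P(M+2) = 5 × 0.507^4 × 0.493^1 = 0.162873
P(M+4) = 10 × 0.507^3 × 0.493^2 = 0.316751
P(M+6) = 10 × 0.507^2 × 0.493^3 = 0.308004
P(M+8) = 5 × 0.507^1 × 0.493^4 = 0.149750
P(M+10) = 0.493^5 = 0.029123
The M+4 peak is largest (0.316751); scaling to 100 gives 10.58 : 51.42 : 100.00 : 97.24 : 47.28 : 9.19.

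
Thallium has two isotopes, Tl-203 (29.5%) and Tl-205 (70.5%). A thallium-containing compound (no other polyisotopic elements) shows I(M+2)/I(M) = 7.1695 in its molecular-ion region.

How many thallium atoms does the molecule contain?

3

With n Tl atoms, P(M+2)/P(M) = C(n,1)·p^(n−1)q / p^n = n·q/p = n · 0.705/0.295.
n = 7.1695 × 0.295/0.705 = 3.00 ≈ 3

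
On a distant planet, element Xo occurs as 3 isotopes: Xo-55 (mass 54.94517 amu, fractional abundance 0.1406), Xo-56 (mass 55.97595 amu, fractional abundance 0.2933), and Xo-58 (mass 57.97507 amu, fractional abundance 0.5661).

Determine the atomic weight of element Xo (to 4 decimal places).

56.9627 amu

The abundance-weighted mean is 0.1406 × 54.94517 + 0.2933 × 55.97595 + 0.5661 × 57.97507
= 7.725291 + 16.417746 + 32.819687 = 56.962724 amu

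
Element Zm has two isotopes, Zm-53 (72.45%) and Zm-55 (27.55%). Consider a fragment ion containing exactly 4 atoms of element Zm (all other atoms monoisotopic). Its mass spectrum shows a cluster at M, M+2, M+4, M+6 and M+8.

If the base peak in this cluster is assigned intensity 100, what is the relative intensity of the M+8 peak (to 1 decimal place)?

Binomial terms of (0.7245 + 0.2755)^4: M 0.2755, M+2 0.4191, M+4 0.2390, M+6 0.0606, M+8 0.0058 → M+2 is the base peak.
P(M+2) = C(4,1) × 0.7245^3 × 0.2755^1 = 4 × 0.38029023 × 0.2755 = 0.419080 (base)
P(M+8) = C(4,4) × 0.7245^0 × 0.2755^4 = 1 × 1.0000 × 0.00576085 = 0.005761
Relative intensity = 0.005761 / 0.419080 × 100 = 1.4

1.4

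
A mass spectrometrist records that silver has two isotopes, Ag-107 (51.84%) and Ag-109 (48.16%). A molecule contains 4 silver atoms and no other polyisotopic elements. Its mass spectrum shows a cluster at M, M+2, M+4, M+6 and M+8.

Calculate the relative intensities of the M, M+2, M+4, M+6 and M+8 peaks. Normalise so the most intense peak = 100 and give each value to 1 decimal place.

19.3 : 71.8 : 100.0 : 61.9 : 14.4

Expanding (0.5184 + 0.4816)^4:
P(M) = 0.5184^4 = 0.072220
P(M+2) = 4 × 0.5184^3 × 0.4816^1 = 0.268375
P(M+4) = 6 × 0.5184^2 × 0.4816^2 = 0.373985
P(M+6) = 4 × 0.5184^1 × 0.4816^3 = 0.231624
P(M+8) = 0.4816^4 = 0.053795
The M+4 peak is largest (0.373985); scaling to 100 gives 19.3 : 71.8 : 100.0 : 61.9 : 14.4.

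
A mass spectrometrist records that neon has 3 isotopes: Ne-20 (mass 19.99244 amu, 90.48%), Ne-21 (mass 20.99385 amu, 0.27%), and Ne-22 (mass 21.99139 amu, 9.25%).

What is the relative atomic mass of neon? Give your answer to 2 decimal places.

Ar = Σ fᵢ·mᵢ = 0.9048 × 19.99244 + 0.0027 × 20.99385 + 0.0925 × 21.99139
= 18.089160 + 0.056683 + 2.034204 = 20.180047 amu

20.18 amu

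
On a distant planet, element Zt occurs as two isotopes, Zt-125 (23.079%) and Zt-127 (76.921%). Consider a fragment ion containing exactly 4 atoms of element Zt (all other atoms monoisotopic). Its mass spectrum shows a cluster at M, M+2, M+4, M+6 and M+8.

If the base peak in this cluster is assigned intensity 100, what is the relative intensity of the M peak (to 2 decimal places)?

0.68

Binomial terms of (0.23079 + 0.76921)^4: M 0.0028, M+2 0.0378, M+4 0.1891, M+6 0.4202, M+8 0.3501 → M+6 is the base peak.
P(M+6) = C(4,3) × 0.23079^1 × 0.76921^3 = 4 × 0.23079 × 0.45512927 = 0.420157 (base)
P(M) = C(4,0) × 0.23079^4 × 0.76921^0 = 1 × 0.00283706 × 1.0000 = 0.002837
Relative intensity = 0.002837 / 0.420157 × 100 = 0.68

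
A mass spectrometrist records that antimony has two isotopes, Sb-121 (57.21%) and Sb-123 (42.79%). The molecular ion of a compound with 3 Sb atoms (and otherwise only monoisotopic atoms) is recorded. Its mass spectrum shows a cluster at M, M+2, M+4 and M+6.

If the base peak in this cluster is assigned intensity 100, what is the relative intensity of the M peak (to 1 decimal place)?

44.6

Binomial terms of (0.5721 + 0.4279)^3: M 0.1872, M+2 0.4202, M+4 0.3143, M+6 0.0783 → M+2 is the base peak.
P(M+2) = C(3,1) × 0.5721^2 × 0.4279^1 = 3 × 0.32729841 × 0.4279 = 0.420153 (base)
P(M) = C(3,0) × 0.5721^3 × 0.4279^0 = 1 × 0.18724742 × 1.0000 = 0.187247
Relative intensity = 0.187247 / 0.420153 × 100 = 44.6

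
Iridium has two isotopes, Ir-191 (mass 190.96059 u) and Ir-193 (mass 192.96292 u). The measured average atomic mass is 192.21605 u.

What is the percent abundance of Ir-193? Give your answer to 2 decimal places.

With x = fraction of Ir-191 (so Ir-193 is 1 − x):
190.96059·x + 192.96292·(1 − x) = 192.21605
(190.96059 − 192.96292)·x = 192.21605 − 192.96292
x = -0.74687 / -2.00233 = 0.37300 → 37.30% Ir-191, 62.70% Ir-193.

62.70%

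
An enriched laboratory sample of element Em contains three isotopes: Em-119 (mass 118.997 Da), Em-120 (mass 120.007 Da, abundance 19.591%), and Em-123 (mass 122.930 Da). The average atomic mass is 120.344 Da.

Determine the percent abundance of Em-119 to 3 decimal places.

51.191%

The remaining 80.409% is split between Em-119 (fraction x) and Em-123 (fraction 0.80409 − x).
Substituting: 118.997x + 122.930(0.80409 − x) = 96.83342863
(118.997 − 122.930)x = -2.01335507  ⇒  x = 0.51191, y = 0.29218
Em-119: 51.191%, Em-123: 29.218%.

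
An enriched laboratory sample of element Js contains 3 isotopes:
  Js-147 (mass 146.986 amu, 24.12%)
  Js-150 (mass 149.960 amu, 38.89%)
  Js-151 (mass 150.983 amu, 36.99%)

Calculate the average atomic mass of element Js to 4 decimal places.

Weight each isotope mass by its fractional abundance: 0.2412 × 146.986 + 0.3889 × 149.960 + 0.3699 × 150.983
= 35.45302 + 58.31944 + 55.84861 = 149.62107 amu

149.6211 amu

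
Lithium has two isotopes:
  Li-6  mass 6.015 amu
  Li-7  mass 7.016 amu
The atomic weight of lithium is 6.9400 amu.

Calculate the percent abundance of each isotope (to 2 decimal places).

Writing the weighted mean with unknown fraction x of Li-6:
6.015·x + 7.016·(1 − x) = 6.9400
(6.015 − 7.016)·x = 6.9400 − 7.016
x = -0.0760 / -1.001 = 0.07592 → 7.59% Li-6, 92.41% Li-7.

Li-6: 7.59%, Li-7: 92.41%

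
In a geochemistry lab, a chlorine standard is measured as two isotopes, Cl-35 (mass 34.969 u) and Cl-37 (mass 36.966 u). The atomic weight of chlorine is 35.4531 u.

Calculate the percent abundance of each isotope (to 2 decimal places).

Writing the weighted mean with unknown fraction x of Cl-35:
34.969·x + 36.966·(1 − x) = 35.4531
(34.969 − 36.966)·x = 35.4531 − 36.966
x = -1.5129 / -1.997 = 0.75759 → 75.76% Cl-35, 24.24% Cl-37.

Cl-35: 75.76%, Cl-37: 24.24%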